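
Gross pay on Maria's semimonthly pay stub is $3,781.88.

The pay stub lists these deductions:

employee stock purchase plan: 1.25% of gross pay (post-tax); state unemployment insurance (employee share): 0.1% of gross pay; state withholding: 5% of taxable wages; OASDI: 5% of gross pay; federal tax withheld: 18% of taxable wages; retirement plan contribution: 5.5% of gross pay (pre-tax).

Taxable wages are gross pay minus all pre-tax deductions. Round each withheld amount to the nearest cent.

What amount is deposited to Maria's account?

$2,511.75

Retirement plan contribution: $3,781.88 × 0.055 = $208.00
Taxable wages = $3,781.88 − $208.00 = $3,573.88
State withholding: $3,573.88 × 0.05 = $178.69
Federal tax withheld: $3,573.88 × 0.18 = $643.30
OASDI: $3,781.88 × 0.05 = $189.09
State unemployment insurance (employee share): $3,781.88 × 0.001 = $3.78
Employee stock purchase plan: $3,781.88 × 0.0125 = $47.27
Total deductions = $208.00 + $178.69 + $643.30 + $189.09 + $3.78 + $47.27 = $1,270.13
Net pay = $3,781.88 − $1,270.13 = $2,511.75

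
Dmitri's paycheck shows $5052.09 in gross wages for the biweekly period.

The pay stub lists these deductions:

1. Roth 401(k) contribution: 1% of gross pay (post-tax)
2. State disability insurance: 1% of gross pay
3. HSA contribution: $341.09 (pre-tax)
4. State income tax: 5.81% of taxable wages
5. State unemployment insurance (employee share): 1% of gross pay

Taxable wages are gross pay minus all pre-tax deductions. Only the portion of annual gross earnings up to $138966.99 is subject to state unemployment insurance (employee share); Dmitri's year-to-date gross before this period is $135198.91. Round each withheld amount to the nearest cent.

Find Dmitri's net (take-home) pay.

HSA contribution: $341.09
Taxable wages = $5052.09 − $341.09 = $4711.00
State income tax: $4711.00 × 0.0581 = $273.71
State disability insurance: $5052.09 × 0.01 = $50.52
State unemployment insurance (employee share): only $138966.99 − $135198.91 = $3768.08 of this check is subject → $3768.08 × 0.01 = $37.68
Roth 401(k) contribution: $5052.09 × 0.01 = $50.52
Total deductions = $341.09 + $273.71 + $50.52 + $37.68 + $50.52 = $753.52
Net pay = $5052.09 − $753.52 = $4298.57

$4298.57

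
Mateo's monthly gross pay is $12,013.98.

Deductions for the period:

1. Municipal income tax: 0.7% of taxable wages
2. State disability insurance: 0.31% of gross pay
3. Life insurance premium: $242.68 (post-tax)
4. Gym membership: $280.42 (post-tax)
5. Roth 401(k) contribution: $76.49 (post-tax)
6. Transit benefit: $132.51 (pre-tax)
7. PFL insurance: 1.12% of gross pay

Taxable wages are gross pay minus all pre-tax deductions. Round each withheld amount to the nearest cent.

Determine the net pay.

$11,026.91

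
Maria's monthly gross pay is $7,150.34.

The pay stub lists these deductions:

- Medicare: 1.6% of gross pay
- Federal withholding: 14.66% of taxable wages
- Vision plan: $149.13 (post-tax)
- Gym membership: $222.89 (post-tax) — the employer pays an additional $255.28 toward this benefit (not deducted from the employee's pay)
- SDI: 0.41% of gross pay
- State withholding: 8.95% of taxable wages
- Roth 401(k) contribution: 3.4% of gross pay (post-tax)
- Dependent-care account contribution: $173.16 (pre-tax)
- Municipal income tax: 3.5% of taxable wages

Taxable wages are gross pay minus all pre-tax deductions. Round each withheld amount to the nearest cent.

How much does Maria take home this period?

$4,326.81

Dependent-care account contribution: $173.16
Taxable wages = $7,150.34 − $173.16 = $6,977.18
Municipal income tax: $6,977.18 × 0.035 = $244.20
State withholding: $6,977.18 × 0.0895 = $624.46
Federal withholding: $6,977.18 × 0.1466 = $1,022.85
SDI: $7,150.34 × 0.0041 = $29.32
Medicare: $7,150.34 × 0.016 = $114.41
Gym membership: $222.89
Vision plan: $149.13
Roth 401(k) contribution: $7,150.34 × 0.034 = $243.11
(Employer's $255.28 toward gym membership is not withheld from the employee.)
Total deductions = $173.16 + $244.20 + $624.46 + $1,022.85 + $29.32 + $114.41 + $222.89 + $149.13 + $243.11 = $2,823.53
Net pay = $7,150.34 − $2,823.53 = $4,326.81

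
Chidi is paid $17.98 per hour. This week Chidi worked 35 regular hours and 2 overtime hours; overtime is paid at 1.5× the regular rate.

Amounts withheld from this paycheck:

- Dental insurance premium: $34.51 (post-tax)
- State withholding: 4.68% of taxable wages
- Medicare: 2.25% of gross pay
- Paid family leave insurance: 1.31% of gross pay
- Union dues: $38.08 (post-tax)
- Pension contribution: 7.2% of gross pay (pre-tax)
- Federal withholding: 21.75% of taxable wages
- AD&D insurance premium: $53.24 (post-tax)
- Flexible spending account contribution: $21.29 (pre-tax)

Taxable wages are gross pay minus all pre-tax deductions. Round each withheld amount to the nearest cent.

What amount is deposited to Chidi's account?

$300.65

Regular pay: 35 × $17.98 = $629.30
Overtime pay: 2 × $17.98 × 1.5 = $53.94
Gross pay = $629.30 + $53.94 = $683.24
Flexible spending account contribution: $21.29
Pension contribution: $683.24 × 0.072 = $49.19
Pre-tax total = $21.29 + $49.19 = $70.48
Taxable wages = $683.24 − $70.48 = $612.76
State withholding: $612.76 × 0.0468 = $28.68
Federal withholding: $612.76 × 0.2175 = $133.28
Medicare: $683.24 × 0.0225 = $15.37
Paid family leave insurance: $683.24 × 0.0131 = $8.95
Union dues: $38.08
AD&D insurance premium: $53.24
Dental insurance premium: $34.51
Total deductions = $21.29 + $49.19 + $28.68 + $133.28 + $15.37 + $8.95 + $38.08 + $53.24 + $34.51 = $382.59
Net pay = $683.24 − $382.59 = $300.65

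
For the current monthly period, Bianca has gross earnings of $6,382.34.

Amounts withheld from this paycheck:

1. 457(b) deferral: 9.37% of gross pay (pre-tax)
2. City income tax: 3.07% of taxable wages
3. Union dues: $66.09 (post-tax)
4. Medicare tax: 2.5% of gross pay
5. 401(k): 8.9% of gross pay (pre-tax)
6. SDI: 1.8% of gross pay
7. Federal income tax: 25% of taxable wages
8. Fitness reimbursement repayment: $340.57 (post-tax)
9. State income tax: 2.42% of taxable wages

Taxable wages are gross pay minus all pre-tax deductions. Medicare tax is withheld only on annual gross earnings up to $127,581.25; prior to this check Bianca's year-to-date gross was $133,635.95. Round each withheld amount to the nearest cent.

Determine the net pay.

457(b) deferral: $6,382.34 × 0.0937 = $598.03
401(k): $6,382.34 × 0.089 = $568.03
Pre-tax total = $598.03 + $568.03 = $1,166.06
Taxable wages = $6,382.34 − $1,166.06 = $5,216.28
City income tax: $5,216.28 × 0.0307 = $160.14
State income tax: $5,216.28 × 0.0242 = $126.23
Federal income tax: $5,216.28 × 0.25 = $1,304.07
SDI: $6,382.34 × 0.018 = $114.88
Medicare tax: annual cap $127,581.25 already reached (YTD $133,635.95), so $0.00
Fitness reimbursement repayment: $340.57
Union dues: $66.09
Total deductions = $598.03 + $568.03 + $160.14 + $126.23 + $1,304.07 + $114.88 + $0.00 + $340.57 + $66.09 = $3,278.04
Net pay = $6,382.34 − $3,278.04 = $3,104.30

$3,104.30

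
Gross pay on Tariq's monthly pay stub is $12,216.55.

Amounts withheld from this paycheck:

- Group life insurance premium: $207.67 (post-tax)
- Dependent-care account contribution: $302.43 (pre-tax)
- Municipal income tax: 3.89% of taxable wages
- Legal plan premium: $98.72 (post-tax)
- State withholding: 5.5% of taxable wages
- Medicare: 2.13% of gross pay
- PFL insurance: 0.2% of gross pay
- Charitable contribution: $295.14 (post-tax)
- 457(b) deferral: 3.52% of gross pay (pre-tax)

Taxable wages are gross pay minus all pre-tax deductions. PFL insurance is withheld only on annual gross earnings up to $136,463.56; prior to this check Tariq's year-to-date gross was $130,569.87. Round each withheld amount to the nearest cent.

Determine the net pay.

457(b) deferral: $12,216.55 × 0.0352 = $430.02
Dependent-care account contribution: $302.43
Pre-tax total = $430.02 + $302.43 = $732.45
Taxable wages = $12,216.55 − $732.45 = $11,484.10
Municipal income tax: $11,484.10 × 0.0389 = $446.73
State withholding: $11,484.10 × 0.055 = $631.63
Medicare: $12,216.55 × 0.0213 = $260.21
PFL insurance: only $136,463.56 − $130,569.87 = $5,893.69 of this check is subject → $5,893.69 × 0.002 = $11.79
Group life insurance premium: $207.67
Legal plan premium: $98.72
Charitable contribution: $295.14
Total deductions = $430.02 + $302.43 + $446.73 + $631.63 + $260.21 + $11.79 + $207.67 + $98.72 + $295.14 = $2,684.34
Net pay = $12,216.55 − $2,684.34 = $9,532.21

$9,532.21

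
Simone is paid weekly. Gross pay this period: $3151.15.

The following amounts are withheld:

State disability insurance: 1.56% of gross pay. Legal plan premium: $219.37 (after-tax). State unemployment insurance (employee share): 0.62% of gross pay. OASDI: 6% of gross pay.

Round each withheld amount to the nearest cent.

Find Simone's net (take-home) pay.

$2674.01

State disability insurance: $3151.15 × 0.0156 = $49.16
OASDI: $3151.15 × 0.06 = $189.07
State unemployment insurance (employee share): $3151.15 × 0.0062 = $19.54
Legal plan premium: $219.37
Total deductions = $49.16 + $189.07 + $19.54 + $219.37 = $477.14
Net pay = $3151.15 − $477.14 = $2674.01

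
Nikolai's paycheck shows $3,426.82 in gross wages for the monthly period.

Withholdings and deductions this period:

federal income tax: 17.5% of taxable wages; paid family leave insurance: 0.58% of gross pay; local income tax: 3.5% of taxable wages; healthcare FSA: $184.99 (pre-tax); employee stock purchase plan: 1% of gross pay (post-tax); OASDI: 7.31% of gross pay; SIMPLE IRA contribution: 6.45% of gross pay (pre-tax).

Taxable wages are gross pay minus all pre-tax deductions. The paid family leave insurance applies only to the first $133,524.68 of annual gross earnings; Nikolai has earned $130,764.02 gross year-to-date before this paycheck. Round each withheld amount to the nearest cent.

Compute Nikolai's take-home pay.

$2,085.65

Healthcare FSA: $184.99
SIMPLE IRA contribution: $3,426.82 × 0.0645 = $221.03
Pre-tax total = $184.99 + $221.03 = $406.02
Taxable wages = $3,426.82 − $406.02 = $3,020.80
Local income tax: $3,020.80 × 0.035 = $105.73
Federal income tax: $3,020.80 × 0.175 = $528.64
OASDI: $3,426.82 × 0.0731 = $250.50
Paid family leave insurance: only $133,524.68 − $130,764.02 = $2,760.66 of this check is subject → $2,760.66 × 0.0058 = $16.01
Employee stock purchase plan: $3,426.82 × 0.01 = $34.27
Total deductions = $184.99 + $221.03 + $105.73 + $528.64 + $250.50 + $16.01 + $34.27 = $1,341.17
Net pay = $3,426.82 − $1,341.17 = $2,085.65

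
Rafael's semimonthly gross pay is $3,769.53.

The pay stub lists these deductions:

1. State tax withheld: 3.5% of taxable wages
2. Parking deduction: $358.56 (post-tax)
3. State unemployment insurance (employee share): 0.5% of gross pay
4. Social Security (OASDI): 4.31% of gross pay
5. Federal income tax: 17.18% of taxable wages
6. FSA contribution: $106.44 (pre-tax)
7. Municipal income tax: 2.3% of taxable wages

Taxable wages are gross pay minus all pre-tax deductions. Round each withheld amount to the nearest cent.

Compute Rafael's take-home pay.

FSA contribution: $106.44
Taxable wages = $3,769.53 − $106.44 = $3,663.09
Federal income tax: $3,663.09 × 0.1718 = $629.32
State tax withheld: $3,663.09 × 0.035 = $128.21
Municipal income tax: $3,663.09 × 0.023 = $84.25
State unemployment insurance (employee share): $3,769.53 × 0.005 = $18.85
Social Security (OASDI): $3,769.53 × 0.0431 = $162.47
Parking deduction: $358.56
Total deductions = $106.44 + $629.32 + $128.21 + $84.25 + $18.85 + $162.47 + $358.56 = $1,488.10
Net pay = $3,769.53 − $1,488.10 = $2,281.43

$2,281.43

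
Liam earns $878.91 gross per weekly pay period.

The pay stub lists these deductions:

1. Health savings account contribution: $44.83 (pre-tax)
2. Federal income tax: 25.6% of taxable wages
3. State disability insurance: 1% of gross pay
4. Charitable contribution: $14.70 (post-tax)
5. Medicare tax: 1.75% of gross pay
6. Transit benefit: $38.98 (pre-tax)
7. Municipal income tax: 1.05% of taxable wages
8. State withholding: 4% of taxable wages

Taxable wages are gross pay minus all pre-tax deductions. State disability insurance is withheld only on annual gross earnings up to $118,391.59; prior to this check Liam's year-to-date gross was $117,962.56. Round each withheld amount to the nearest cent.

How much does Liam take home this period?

$517.03

Transit benefit: $38.98
Health savings account contribution: $44.83
Pre-tax total = $38.98 + $44.83 = $83.81
Taxable wages = $878.91 − $83.81 = $795.10
Federal income tax: $795.10 × 0.256 = $203.55
Municipal income tax: $795.10 × 0.0105 = $8.35
State withholding: $795.10 × 0.04 = $31.80
State disability insurance: only $118,391.59 − $117,962.56 = $429.03 of this check is subject → $429.03 × 0.01 = $4.29
Medicare tax: $878.91 × 0.0175 = $15.38
Charitable contribution: $14.70
Total deductions = $38.98 + $44.83 + $203.55 + $8.35 + $31.80 + $4.29 + $15.38 + $14.70 = $361.88
Net pay = $878.91 − $361.88 = $517.03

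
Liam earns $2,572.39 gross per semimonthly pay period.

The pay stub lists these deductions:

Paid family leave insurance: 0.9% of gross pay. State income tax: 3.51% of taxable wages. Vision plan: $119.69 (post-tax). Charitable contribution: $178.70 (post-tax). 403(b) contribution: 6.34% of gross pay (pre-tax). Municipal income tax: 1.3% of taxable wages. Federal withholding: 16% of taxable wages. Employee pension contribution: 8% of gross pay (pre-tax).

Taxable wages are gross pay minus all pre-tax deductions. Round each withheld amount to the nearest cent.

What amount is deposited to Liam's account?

Employee pension contribution: $2,572.39 × 0.08 = $205.79
403(b) contribution: $2,572.39 × 0.0634 = $163.09
Pre-tax total = $205.79 + $163.09 = $368.88
Taxable wages = $2,572.39 − $368.88 = $2,203.51
Federal withholding: $2,203.51 × 0.16 = $352.56
State income tax: $2,203.51 × 0.0351 = $77.34
Municipal income tax: $2,203.51 × 0.013 = $28.65
Paid family leave insurance: $2,572.39 × 0.009 = $23.15
Charitable contribution: $178.70
Vision plan: $119.69
Total deductions = $205.79 + $163.09 + $352.56 + $77.34 + $28.65 + $23.15 + $178.70 + $119.69 = $1,148.97
Net pay = $2,572.39 − $1,148.97 = $1,423.42

$1,423.42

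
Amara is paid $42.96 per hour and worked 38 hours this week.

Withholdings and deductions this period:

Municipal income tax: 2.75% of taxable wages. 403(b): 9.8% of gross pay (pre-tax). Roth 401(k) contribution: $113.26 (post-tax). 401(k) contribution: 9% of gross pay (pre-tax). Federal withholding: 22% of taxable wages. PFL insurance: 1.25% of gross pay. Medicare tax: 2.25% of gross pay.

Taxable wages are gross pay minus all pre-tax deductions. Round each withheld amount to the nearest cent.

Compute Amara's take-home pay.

Gross pay: 38 × $42.96 = $1,632.48
401(k) contribution: $1,632.48 × 0.09 = $146.92
403(b): $1,632.48 × 0.098 = $159.98
Pre-tax total = $146.92 + $159.98 = $306.90
Taxable wages = $1,632.48 − $306.90 = $1,325.58
Municipal income tax: $1,325.58 × 0.0275 = $36.45
Federal withholding: $1,325.58 × 0.22 = $291.63
Medicare tax: $1,632.48 × 0.0225 = $36.73
PFL insurance: $1,632.48 × 0.0125 = $20.41
Roth 401(k) contribution: $113.26
Total deductions = $146.92 + $159.98 + $36.45 + $291.63 + $36.73 + $20.41 + $113.26 = $805.38
Net pay = $1,632.48 − $805.38 = $827.10

$827.10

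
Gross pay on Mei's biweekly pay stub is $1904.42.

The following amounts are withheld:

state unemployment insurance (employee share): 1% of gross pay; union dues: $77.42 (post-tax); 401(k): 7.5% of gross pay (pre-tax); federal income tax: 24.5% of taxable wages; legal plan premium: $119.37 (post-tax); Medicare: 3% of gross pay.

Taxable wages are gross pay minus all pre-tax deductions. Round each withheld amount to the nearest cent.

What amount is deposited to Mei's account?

$1057.04

401(k): $1904.42 × 0.075 = $142.83
Taxable wages = $1904.42 − $142.83 = $1761.59
Federal income tax: $1761.59 × 0.245 = $431.59
State unemployment insurance (employee share): $1904.42 × 0.01 = $19.04
Medicare: $1904.42 × 0.03 = $57.13
Union dues: $77.42
Legal plan premium: $119.37
Total deductions = $142.83 + $431.59 + $19.04 + $57.13 + $77.42 + $119.37 = $847.38
Net pay = $1904.42 − $847.38 = $1057.04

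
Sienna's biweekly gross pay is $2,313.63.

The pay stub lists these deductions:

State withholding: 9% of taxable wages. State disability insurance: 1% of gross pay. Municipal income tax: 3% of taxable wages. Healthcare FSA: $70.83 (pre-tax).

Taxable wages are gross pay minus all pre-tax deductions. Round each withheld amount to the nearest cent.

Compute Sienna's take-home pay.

Healthcare FSA: $70.83
Taxable wages = $2,313.63 − $70.83 = $2,242.80
State withholding: $2,242.80 × 0.09 = $201.85
Municipal income tax: $2,242.80 × 0.03 = $67.28
State disability insurance: $2,313.63 × 0.01 = $23.14
Total deductions = $70.83 + $201.85 + $67.28 + $23.14 = $363.10
Net pay = $2,313.63 − $363.10 = $1,950.53

$1,950.53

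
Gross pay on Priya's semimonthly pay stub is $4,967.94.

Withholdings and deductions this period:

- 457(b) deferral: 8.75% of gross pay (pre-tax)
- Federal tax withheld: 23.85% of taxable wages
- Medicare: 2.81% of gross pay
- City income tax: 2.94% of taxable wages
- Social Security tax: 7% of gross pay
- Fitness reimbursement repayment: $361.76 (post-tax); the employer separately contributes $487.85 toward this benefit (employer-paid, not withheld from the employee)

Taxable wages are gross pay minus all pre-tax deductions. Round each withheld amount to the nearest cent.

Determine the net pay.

457(b) deferral: $4,967.94 × 0.0875 = $434.69
Taxable wages = $4,967.94 − $434.69 = $4,533.25
City income tax: $4,533.25 × 0.0294 = $133.28
Federal tax withheld: $4,533.25 × 0.2385 = $1,081.18
Social Security tax: $4,967.94 × 0.07 = $347.76
Medicare: $4,967.94 × 0.0281 = $139.60
Fitness reimbursement repayment: $361.76
(Employer's $487.85 toward fitness reimbursement repayment is not withheld from the employee.)
Total deductions = $434.69 + $133.28 + $1,081.18 + $347.76 + $139.60 + $361.76 = $2,498.27
Net pay = $4,967.94 − $2,498.27 = $2,469.67

$2,469.67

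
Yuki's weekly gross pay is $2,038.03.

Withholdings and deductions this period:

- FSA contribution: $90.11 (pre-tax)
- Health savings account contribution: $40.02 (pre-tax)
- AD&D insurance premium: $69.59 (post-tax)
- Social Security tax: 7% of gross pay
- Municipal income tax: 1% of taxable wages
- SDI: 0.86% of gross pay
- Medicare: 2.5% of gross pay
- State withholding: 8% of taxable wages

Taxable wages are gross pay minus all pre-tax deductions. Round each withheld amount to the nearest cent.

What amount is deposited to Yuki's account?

$1,455.46

Health savings account contribution: $40.02
FSA contribution: $90.11
Pre-tax total = $40.02 + $90.11 = $130.13
Taxable wages = $2,038.03 − $130.13 = $1,907.90
Municipal income tax: $1,907.90 × 0.01 = $19.08
State withholding: $1,907.90 × 0.08 = $152.63
SDI: $2,038.03 × 0.0086 = $17.53
Social Security tax: $2,038.03 × 0.07 = $142.66
Medicare: $2,038.03 × 0.025 = $50.95
AD&D insurance premium: $69.59
Total deductions = $40.02 + $90.11 + $19.08 + $152.63 + $17.53 + $142.66 + $50.95 + $69.59 = $582.57
Net pay = $2,038.03 − $582.57 = $1,455.46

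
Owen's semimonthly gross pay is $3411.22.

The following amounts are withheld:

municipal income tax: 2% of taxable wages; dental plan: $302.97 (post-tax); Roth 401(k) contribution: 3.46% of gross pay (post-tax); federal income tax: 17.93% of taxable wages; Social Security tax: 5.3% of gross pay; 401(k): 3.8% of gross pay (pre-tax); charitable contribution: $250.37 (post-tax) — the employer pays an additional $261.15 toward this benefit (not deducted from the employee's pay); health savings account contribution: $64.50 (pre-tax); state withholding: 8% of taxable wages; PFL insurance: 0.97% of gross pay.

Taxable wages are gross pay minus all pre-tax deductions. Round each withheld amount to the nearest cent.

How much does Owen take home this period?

Health savings account contribution: $64.50
401(k): $3411.22 × 0.038 = $129.63
Pre-tax total = $64.50 + $129.63 = $194.13
Taxable wages = $3411.22 − $194.13 = $3217.09
Federal income tax: $3217.09 × 0.1793 = $576.82
Municipal income tax: $3217.09 × 0.02 = $64.34
State withholding: $3217.09 × 0.08 = $257.37
PFL insurance: $3411.22 × 0.0097 = $33.09
Social Security tax: $3411.22 × 0.053 = $180.79
Charitable contribution: $250.37
Roth 401(k) contribution: $3411.22 × 0.0346 = $118.03
Dental plan: $302.97
(Employer's $261.15 toward charitable contribution is not withheld from the employee.)
Total deductions = $64.50 + $129.63 + $576.82 + $64.34 + $257.37 + $33.09 + $180.79 + $250.37 + $118.03 + $302.97 = $1977.91
Net pay = $3411.22 − $1977.91 = $1433.31

$1433.31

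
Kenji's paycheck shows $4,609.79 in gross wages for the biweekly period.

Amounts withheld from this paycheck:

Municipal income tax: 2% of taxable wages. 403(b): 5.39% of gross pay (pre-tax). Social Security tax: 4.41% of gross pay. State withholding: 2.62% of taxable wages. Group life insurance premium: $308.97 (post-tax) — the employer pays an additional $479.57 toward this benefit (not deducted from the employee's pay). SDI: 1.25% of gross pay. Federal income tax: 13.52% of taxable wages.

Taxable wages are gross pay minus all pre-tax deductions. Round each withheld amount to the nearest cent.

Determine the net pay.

$3,000.29

403(b): $4,609.79 × 0.0539 = $248.47
Taxable wages = $4,609.79 − $248.47 = $4,361.32
Federal income tax: $4,361.32 × 0.1352 = $589.65
Municipal income tax: $4,361.32 × 0.02 = $87.23
State withholding: $4,361.32 × 0.0262 = $114.27
SDI: $4,609.79 × 0.0125 = $57.62
Social Security tax: $4,609.79 × 0.0441 = $203.29
Group life insurance premium: $308.97
(Employer's $479.57 toward group life insurance premium is not withheld from the employee.)
Total deductions = $248.47 + $589.65 + $87.23 + $114.27 + $57.62 + $203.29 + $308.97 = $1,609.50
Net pay = $4,609.79 − $1,609.50 = $3,000.29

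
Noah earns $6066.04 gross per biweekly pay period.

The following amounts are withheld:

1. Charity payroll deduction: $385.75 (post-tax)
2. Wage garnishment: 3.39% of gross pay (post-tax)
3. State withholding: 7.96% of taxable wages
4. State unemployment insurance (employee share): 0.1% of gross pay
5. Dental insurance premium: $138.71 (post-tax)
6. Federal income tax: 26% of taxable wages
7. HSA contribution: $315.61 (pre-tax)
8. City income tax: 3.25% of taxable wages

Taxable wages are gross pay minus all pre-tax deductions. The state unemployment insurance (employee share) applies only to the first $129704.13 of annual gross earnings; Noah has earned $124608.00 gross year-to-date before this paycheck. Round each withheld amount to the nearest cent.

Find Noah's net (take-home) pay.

HSA contribution: $315.61
Taxable wages = $6066.04 − $315.61 = $5750.43
State withholding: $5750.43 × 0.0796 = $457.73
City income tax: $5750.43 × 0.0325 = $186.89
Federal income tax: $5750.43 × 0.26 = $1495.11
State unemployment insurance (employee share): only $129704.13 − $124608.00 = $5096.13 of this check is subject → $5096.13 × 0.001 = $5.10
Charity payroll deduction: $385.75
Wage garnishment: $6066.04 × 0.0339 = $205.64
Dental insurance premium: $138.71
Total deductions = $315.61 + $457.73 + $186.89 + $1495.11 + $5.10 + $385.75 + $205.64 + $138.71 = $3190.54
Net pay = $6066.04 − $3190.54 = $2875.50

$2875.50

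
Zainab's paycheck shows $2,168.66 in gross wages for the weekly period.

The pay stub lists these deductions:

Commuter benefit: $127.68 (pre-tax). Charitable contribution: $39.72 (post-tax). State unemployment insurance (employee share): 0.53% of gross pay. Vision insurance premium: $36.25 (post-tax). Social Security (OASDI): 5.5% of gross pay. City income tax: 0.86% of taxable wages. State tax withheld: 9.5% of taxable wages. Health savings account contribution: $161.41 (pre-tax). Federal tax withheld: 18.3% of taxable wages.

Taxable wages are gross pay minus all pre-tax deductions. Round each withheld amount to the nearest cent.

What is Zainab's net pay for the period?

$1,134.15

Commuter benefit: $127.68
Health savings account contribution: $161.41
Pre-tax total = $127.68 + $161.41 = $289.09
Taxable wages = $2,168.66 − $289.09 = $1,879.57
State tax withheld: $1,879.57 × 0.095 = $178.56
Federal tax withheld: $1,879.57 × 0.183 = $343.96
City income tax: $1,879.57 × 0.0086 = $16.16
Social Security (OASDI): $2,168.66 × 0.055 = $119.28
State unemployment insurance (employee share): $2,168.66 × 0.0053 = $11.49
Vision insurance premium: $36.25
Charitable contribution: $39.72
Total deductions = $127.68 + $161.41 + $178.56 + $343.96 + $16.16 + $119.28 + $11.49 + $36.25 + $39.72 = $1,034.51
Net pay = $2,168.66 − $1,034.51 = $1,134.15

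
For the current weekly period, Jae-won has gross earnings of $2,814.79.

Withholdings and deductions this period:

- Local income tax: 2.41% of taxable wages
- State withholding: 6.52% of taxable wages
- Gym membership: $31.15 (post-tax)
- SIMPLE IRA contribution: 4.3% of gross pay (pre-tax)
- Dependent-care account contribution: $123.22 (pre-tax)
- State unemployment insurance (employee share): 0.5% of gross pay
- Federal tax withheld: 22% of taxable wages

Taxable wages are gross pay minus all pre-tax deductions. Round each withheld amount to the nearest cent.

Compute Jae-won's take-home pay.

SIMPLE IRA contribution: $2,814.79 × 0.043 = $121.04
Dependent-care account contribution: $123.22
Pre-tax total = $121.04 + $123.22 = $244.26
Taxable wages = $2,814.79 − $244.26 = $2,570.53
Local income tax: $2,570.53 × 0.0241 = $61.95
State withholding: $2,570.53 × 0.0652 = $167.60
Federal tax withheld: $2,570.53 × 0.22 = $565.52
State unemployment insurance (employee share): $2,814.79 × 0.005 = $14.07
Gym membership: $31.15
Total deductions = $121.04 + $123.22 + $61.95 + $167.60 + $565.52 + $14.07 + $31.15 = $1,084.55
Net pay = $2,814.79 − $1,084.55 = $1,730.24

$1,730.24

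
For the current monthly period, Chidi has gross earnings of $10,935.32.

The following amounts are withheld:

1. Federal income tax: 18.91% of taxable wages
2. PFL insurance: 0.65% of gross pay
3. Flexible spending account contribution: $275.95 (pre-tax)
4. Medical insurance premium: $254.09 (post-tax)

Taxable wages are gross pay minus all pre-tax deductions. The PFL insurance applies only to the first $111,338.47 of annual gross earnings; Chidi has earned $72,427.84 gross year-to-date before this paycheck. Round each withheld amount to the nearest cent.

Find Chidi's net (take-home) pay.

Flexible spending account contribution: $275.95
Taxable wages = $10,935.32 − $275.95 = $10,659.37
Federal income tax: $10,659.37 × 0.1891 = $2,015.69
PFL insurance: cap not yet reached, full $10,935.32 is subject → $10,935.32 × 0.0065 = $71.08
Medical insurance premium: $254.09
Total deductions = $275.95 + $2,015.69 + $71.08 + $254.09 = $2,616.81
Net pay = $10,935.32 − $2,616.81 = $8,318.51

$8,318.51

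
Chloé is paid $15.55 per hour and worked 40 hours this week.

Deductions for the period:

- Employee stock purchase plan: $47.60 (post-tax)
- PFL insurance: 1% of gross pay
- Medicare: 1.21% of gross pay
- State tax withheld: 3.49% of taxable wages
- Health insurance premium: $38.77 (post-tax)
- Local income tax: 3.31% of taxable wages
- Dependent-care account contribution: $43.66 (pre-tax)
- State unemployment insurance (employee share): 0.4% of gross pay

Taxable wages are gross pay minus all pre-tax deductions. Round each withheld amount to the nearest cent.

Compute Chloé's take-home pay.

$436.41

Gross pay: 40 × $15.55 = $622.00
Dependent-care account contribution: $43.66
Taxable wages = $622.00 − $43.66 = $578.34
Local income tax: $578.34 × 0.0331 = $19.14
State tax withheld: $578.34 × 0.0349 = $20.18
Medicare: $622.00 × 0.0121 = $7.53
State unemployment insurance (employee share): $622.00 × 0.004 = $2.49
PFL insurance: $622.00 × 0.01 = $6.22
Health insurance premium: $38.77
Employee stock purchase plan: $47.60
Total deductions = $43.66 + $19.14 + $20.18 + $7.53 + $2.49 + $6.22 + $38.77 + $47.60 = $185.59
Net pay = $622.00 − $185.59 = $436.41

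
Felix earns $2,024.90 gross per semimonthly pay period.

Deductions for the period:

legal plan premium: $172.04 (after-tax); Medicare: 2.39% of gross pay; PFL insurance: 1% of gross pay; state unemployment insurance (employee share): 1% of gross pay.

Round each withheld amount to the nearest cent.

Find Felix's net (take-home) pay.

$1,763.96

State unemployment insurance (employee share): $2,024.90 × 0.01 = $20.25
PFL insurance: $2,024.90 × 0.01 = $20.25
Medicare: $2,024.90 × 0.0239 = $48.40
Legal plan premium: $172.04
Total deductions = $20.25 + $20.25 + $48.40 + $172.04 = $260.94
Net pay = $2,024.90 − $260.94 = $1,763.96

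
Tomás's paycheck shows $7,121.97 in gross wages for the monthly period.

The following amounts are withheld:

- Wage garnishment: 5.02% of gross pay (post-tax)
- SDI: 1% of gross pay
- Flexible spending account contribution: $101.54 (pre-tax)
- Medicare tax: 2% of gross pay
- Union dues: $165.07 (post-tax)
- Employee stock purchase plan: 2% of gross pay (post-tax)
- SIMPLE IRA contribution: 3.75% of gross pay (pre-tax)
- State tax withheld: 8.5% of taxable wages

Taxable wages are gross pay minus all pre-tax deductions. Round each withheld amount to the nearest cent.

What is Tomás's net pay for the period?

$5,300.63

Flexible spending account contribution: $101.54
SIMPLE IRA contribution: $7,121.97 × 0.0375 = $267.07
Pre-tax total = $101.54 + $267.07 = $368.61
Taxable wages = $7,121.97 − $368.61 = $6,753.36
State tax withheld: $6,753.36 × 0.085 = $574.04
SDI: $7,121.97 × 0.01 = $71.22
Medicare tax: $7,121.97 × 0.02 = $142.44
Employee stock purchase plan: $7,121.97 × 0.02 = $142.44
Union dues: $165.07
Wage garnishment: $7,121.97 × 0.0502 = $357.52
Total deductions = $101.54 + $267.07 + $574.04 + $71.22 + $142.44 + $142.44 + $165.07 + $357.52 = $1,821.34
Net pay = $7,121.97 − $1,821.34 = $5,300.63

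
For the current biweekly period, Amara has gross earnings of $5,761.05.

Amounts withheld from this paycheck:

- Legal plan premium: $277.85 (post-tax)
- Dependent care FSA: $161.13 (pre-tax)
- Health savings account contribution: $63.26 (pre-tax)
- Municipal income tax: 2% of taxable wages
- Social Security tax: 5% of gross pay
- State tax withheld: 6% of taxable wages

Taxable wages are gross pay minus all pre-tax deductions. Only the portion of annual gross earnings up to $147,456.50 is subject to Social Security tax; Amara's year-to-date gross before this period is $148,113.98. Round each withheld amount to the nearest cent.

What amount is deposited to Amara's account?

$4,815.88

Health savings account contribution: $63.26
Dependent care FSA: $161.13
Pre-tax total = $63.26 + $161.13 = $224.39
Taxable wages = $5,761.05 − $224.39 = $5,536.66
State tax withheld: $5,536.66 × 0.06 = $332.20
Municipal income tax: $5,536.66 × 0.02 = $110.73
Social Security tax: annual cap $147,456.50 already reached (YTD $148,113.98), so $0.00
Legal plan premium: $277.85
Total deductions = $63.26 + $161.13 + $332.20 + $110.73 + $0.00 + $277.85 = $945.17
Net pay = $5,761.05 − $945.17 = $4,815.88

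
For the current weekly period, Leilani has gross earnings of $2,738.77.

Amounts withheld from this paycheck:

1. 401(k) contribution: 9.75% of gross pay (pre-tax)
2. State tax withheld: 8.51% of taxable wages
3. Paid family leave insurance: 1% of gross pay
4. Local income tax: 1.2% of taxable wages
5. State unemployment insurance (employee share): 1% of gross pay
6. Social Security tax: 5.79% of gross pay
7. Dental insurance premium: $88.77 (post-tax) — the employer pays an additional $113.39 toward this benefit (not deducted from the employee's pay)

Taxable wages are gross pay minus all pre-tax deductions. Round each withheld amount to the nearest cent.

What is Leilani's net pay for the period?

401(k) contribution: $2,738.77 × 0.0975 = $267.03
Taxable wages = $2,738.77 − $267.03 = $2,471.74
Local income tax: $2,471.74 × 0.012 = $29.66
State tax withheld: $2,471.74 × 0.0851 = $210.35
Paid family leave insurance: $2,738.77 × 0.01 = $27.39
Social Security tax: $2,738.77 × 0.0579 = $158.57
State unemployment insurance (employee share): $2,738.77 × 0.01 = $27.39
Dental insurance premium: $88.77
(Employer's $113.39 toward dental insurance premium is not withheld from the employee.)
Total deductions = $267.03 + $29.66 + $210.35 + $27.39 + $158.57 + $27.39 + $88.77 = $809.16
Net pay = $2,738.77 − $809.16 = $1,929.61

$1,929.61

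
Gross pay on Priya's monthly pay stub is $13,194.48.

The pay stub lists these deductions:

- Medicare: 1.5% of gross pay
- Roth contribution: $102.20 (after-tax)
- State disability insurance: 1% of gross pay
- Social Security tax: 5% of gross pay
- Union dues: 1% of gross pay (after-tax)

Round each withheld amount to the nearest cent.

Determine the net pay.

Medicare: $13,194.48 × 0.015 = $197.92
State disability insurance: $13,194.48 × 0.01 = $131.94
Social Security tax: $13,194.48 × 0.05 = $659.72
Roth contribution: $102.20
Union dues: $13,194.48 × 0.01 = $131.94
Total deductions = $197.92 + $131.94 + $659.72 + $102.20 + $131.94 = $1,223.72
Net pay = $13,194.48 − $1,223.72 = $11,970.76

$11,970.76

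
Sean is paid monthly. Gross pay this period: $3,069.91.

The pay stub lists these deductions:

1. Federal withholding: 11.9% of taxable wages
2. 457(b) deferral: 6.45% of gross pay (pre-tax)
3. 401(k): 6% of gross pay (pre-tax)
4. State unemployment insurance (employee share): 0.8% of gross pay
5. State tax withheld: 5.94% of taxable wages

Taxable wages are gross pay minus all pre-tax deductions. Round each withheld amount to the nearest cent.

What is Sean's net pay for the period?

$2,183.66

457(b) deferral: $3,069.91 × 0.0645 = $198.01
401(k): $3,069.91 × 0.06 = $184.19
Pre-tax total = $198.01 + $184.19 = $382.20
Taxable wages = $3,069.91 − $382.20 = $2,687.71
Federal withholding: $2,687.71 × 0.119 = $319.84
State tax withheld: $2,687.71 × 0.0594 = $159.65
State unemployment insurance (employee share): $3,069.91 × 0.008 = $24.56
Total deductions = $198.01 + $184.19 + $319.84 + $159.65 + $24.56 = $886.25
Net pay = $3,069.91 − $886.25 = $2,183.66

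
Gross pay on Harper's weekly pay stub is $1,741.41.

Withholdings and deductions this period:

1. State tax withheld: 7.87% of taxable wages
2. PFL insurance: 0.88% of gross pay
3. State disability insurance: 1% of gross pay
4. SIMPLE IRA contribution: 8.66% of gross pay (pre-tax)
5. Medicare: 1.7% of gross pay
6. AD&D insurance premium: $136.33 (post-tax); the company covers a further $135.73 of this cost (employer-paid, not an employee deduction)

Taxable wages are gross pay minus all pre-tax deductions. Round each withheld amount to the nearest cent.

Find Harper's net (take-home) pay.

$1,266.76

SIMPLE IRA contribution: $1,741.41 × 0.0866 = $150.81
Taxable wages = $1,741.41 − $150.81 = $1,590.60
State tax withheld: $1,590.60 × 0.0787 = $125.18
State disability insurance: $1,741.41 × 0.01 = $17.41
Medicare: $1,741.41 × 0.017 = $29.60
PFL insurance: $1,741.41 × 0.0088 = $15.32
AD&D insurance premium: $136.33
(Employer's $135.73 toward AD&D insurance premium is not withheld from the employee.)
Total deductions = $150.81 + $125.18 + $17.41 + $29.60 + $15.32 + $136.33 = $474.65
Net pay = $1,741.41 − $474.65 = $1,266.76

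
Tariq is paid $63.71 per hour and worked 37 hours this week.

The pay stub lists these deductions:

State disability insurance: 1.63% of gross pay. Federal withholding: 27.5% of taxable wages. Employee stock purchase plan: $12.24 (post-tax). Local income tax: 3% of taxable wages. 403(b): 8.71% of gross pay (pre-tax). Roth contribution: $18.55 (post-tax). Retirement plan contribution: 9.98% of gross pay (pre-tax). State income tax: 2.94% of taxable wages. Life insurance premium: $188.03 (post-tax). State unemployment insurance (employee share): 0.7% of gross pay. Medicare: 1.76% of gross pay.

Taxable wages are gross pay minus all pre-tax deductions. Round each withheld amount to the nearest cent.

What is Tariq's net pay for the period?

Gross pay: 37 × $63.71 = $2,357.27
403(b): $2,357.27 × 0.0871 = $205.32
Retirement plan contribution: $2,357.27 × 0.0998 = $235.26
Pre-tax total = $205.32 + $235.26 = $440.58
Taxable wages = $2,357.27 − $440.58 = $1,916.69
State income tax: $1,916.69 × 0.0294 = $56.35
Federal withholding: $1,916.69 × 0.275 = $527.09
Local income tax: $1,916.69 × 0.03 = $57.50
State unemployment insurance (employee share): $2,357.27 × 0.007 = $16.50
Medicare: $2,357.27 × 0.0176 = $41.49
State disability insurance: $2,357.27 × 0.0163 = $38.42
Roth contribution: $18.55
Employee stock purchase plan: $12.24
Life insurance premium: $188.03
Total deductions = $205.32 + $235.26 + $56.35 + $527.09 + $57.50 + $16.50 + $41.49 + $38.42 + $18.55 + $12.24 + $188.03 = $1,396.75
Net pay = $2,357.27 − $1,396.75 = $960.52

$960.52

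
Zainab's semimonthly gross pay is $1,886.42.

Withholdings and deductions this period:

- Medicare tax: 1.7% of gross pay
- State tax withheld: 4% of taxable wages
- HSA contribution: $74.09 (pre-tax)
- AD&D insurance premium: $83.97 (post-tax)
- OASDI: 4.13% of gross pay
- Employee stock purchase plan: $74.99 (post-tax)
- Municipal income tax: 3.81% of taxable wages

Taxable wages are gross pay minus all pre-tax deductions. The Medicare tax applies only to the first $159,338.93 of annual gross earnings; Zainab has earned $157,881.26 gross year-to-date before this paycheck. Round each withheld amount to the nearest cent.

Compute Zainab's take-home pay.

$1,409.14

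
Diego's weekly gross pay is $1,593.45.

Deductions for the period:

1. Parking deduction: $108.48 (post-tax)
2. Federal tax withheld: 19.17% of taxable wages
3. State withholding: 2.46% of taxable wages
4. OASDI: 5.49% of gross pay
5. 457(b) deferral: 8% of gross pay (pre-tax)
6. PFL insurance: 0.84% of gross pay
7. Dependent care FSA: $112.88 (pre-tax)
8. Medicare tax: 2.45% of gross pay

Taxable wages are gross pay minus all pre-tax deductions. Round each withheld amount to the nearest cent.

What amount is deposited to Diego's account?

457(b) deferral: $1,593.45 × 0.08 = $127.48
Dependent care FSA: $112.88
Pre-tax total = $127.48 + $112.88 = $240.36
Taxable wages = $1,593.45 − $240.36 = $1,353.09
Federal tax withheld: $1,353.09 × 0.1917 = $259.39
State withholding: $1,353.09 × 0.0246 = $33.29
OASDI: $1,593.45 × 0.0549 = $87.48
PFL insurance: $1,593.45 × 0.0084 = $13.38
Medicare tax: $1,593.45 × 0.0245 = $39.04
Parking deduction: $108.48
Total deductions = $127.48 + $112.88 + $259.39 + $33.29 + $87.48 + $13.38 + $39.04 + $108.48 = $781.42
Net pay = $1,593.45 − $781.42 = $812.03

$812.03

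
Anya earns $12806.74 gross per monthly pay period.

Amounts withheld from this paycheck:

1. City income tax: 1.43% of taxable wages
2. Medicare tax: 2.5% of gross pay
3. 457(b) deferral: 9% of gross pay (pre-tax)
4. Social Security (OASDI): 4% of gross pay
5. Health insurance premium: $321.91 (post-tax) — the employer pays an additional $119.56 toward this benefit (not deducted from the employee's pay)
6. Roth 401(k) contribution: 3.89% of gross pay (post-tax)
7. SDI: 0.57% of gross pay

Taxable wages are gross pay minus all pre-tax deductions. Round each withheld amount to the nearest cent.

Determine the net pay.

$9761.95

457(b) deferral: $12806.74 × 0.09 = $1152.61
Taxable wages = $12806.74 − $1152.61 = $11654.13
City income tax: $11654.13 × 0.0143 = $166.65
Social Security (OASDI): $12806.74 × 0.04 = $512.27
Medicare tax: $12806.74 × 0.025 = $320.17
SDI: $12806.74 × 0.0057 = $73.00
Roth 401(k) contribution: $12806.74 × 0.0389 = $498.18
Health insurance premium: $321.91
(Employer's $119.56 toward health insurance premium is not withheld from the employee.)
Total deductions = $1152.61 + $166.65 + $512.27 + $320.17 + $73.00 + $498.18 + $321.91 = $3044.79
Net pay = $12806.74 − $3044.79 = $9761.95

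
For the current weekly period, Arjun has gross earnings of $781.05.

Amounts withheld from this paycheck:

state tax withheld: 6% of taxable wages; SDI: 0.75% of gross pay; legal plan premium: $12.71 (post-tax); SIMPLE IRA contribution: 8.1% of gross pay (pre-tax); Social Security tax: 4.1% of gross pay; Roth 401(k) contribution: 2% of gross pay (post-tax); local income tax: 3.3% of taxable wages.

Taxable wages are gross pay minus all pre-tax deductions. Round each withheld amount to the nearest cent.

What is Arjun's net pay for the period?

$584.81

SIMPLE IRA contribution: $781.05 × 0.081 = $63.27
Taxable wages = $781.05 − $63.27 = $717.78
Local income tax: $717.78 × 0.033 = $23.69
State tax withheld: $717.78 × 0.06 = $43.07
Social Security tax: $781.05 × 0.041 = $32.02
SDI: $781.05 × 0.0075 = $5.86
Roth 401(k) contribution: $781.05 × 0.02 = $15.62
Legal plan premium: $12.71
Total deductions = $63.27 + $23.69 + $43.07 + $32.02 + $5.86 + $15.62 + $12.71 = $196.24
Net pay = $781.05 − $196.24 = $584.81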